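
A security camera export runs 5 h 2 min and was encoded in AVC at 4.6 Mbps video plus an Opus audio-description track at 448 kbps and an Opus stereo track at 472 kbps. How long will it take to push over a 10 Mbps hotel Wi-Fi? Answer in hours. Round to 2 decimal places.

5 h 2 min = 302 min = 18120 s
Audio total: 448 + 472 = 920 kbps = 0.920 Mbps.
Total bitrate: 5.520 Mbps.
File: 5.520 Mbps × 18120 s = 100022.4 Mb.
At 10 Mbps: 100022.4 / 10 = 10002.2 s ≈ 2.78 hours.

2.78 hours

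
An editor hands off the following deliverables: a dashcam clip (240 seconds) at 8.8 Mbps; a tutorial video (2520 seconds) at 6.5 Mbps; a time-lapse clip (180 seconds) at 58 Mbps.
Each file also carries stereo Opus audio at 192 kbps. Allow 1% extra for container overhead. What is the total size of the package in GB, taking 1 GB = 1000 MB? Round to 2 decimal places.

3.72 GB

Audio: 192 kbps = 0.192 Mbps.
dashcam clip: 8.992 Mbps × 240 s × 1.01 = 2179.7 Mb
tutorial video: 6.692 Mbps × 2520 s × 1.01 = 17032.5 Mb
time-lapse clip: 58.192 Mbps × 180 s × 1.01 = 10579.3 Mb
Total: 29791.4 Mb = 3723.9 MB.
= 3.724 GB.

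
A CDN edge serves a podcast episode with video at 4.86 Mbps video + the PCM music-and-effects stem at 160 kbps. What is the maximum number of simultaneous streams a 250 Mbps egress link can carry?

Audio: 160 kbps = 0.160 Mbps.
Per-viewer media rate: 5.020 Mbps.
250 Mbps = 250.0 Mbps; 250.0 / 5.020 = 49.80 → 49 viewers.

49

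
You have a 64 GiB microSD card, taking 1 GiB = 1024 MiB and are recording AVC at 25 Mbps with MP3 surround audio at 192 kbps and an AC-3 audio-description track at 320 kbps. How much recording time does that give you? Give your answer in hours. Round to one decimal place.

6.0 hours

Audio total: 192 + 320 = 512 kbps = 0.512 Mbps.
Total bitrate: 25 + 0.512 = 25.512 Mbps.
Capacity: 64 GiB = 549,756 Mb.
Recording time: 549,756 / 25.512 = 21,549 s ≈ 5.99 hours.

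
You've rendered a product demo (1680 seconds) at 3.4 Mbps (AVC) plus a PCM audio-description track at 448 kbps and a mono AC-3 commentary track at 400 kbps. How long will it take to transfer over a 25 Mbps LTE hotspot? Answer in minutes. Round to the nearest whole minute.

Audio total: 448 + 400 = 848 kbps = 0.848 Mbps.
Total bitrate: 4.248 Mbps.
File: 4.248 Mbps × 1680 s = 7136.6 Mb.
At 25 Mbps: 7136.6 / 25 = 285.5 s ≈ 4.76 minutes.

5 minutes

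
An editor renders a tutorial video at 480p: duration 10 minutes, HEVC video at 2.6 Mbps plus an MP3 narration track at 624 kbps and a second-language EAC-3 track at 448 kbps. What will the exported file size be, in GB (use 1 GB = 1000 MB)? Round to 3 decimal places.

0.275 GB

10 min = 600 s
Audio total: 624 + 448 = 1072 kbps = 1.072 Mbps.
Total bitrate: 2.6 + 1.072 = 3.672 Mbps.
Stream data: 3.672 Mbps × 600 s = 2203.2 Mb.
2,203 Mb ÷ 8 = 275.4 MB → 0.2754 GB.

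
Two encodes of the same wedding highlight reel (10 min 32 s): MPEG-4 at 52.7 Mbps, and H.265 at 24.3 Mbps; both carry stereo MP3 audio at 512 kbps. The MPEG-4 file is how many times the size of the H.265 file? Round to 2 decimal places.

10 min 32 s = 632 s
Audio: 512 kbps = 0.512 Mbps.
MPEG-4: 53.212 Mbps × 632 s = 33630.0 Mb = 4.204 GB.
H.265: 24.812 Mbps × 632 s = 15681.2 Mb = 1.960 GB.
Ratio: 4.204 / 1.960 = 2.145.

2.14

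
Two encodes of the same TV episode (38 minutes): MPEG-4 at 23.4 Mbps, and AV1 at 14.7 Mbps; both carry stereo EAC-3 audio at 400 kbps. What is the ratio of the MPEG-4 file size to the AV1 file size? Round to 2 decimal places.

38 min = 2280 s
Audio: 400 kbps = 0.400 Mbps.
MPEG-4: 23.800 Mbps × 2280 s = 54264.0 Mb = 6.783 GB.
AV1: 15.100 Mbps × 2280 s = 34428.0 Mb = 4.303 GB.
Ratio: 6.783 / 4.303 = 1.576.

1.58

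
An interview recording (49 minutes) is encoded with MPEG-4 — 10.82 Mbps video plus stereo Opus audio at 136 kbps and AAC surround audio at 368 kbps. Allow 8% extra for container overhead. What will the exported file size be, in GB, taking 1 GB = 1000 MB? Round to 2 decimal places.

49 min = 2940 s
Audio total: 136 + 368 = 504 kbps = 0.504 Mbps.
Total bitrate: 10.82 + 0.504 = 11.324 Mbps.
Stream data: 11.324 Mbps × 2940 s = 33292.6 Mb.
With 8% container overhead: ×1.08.
35,956 Mb ÷ 8 = 4,494 MB → 4.494 GB.

4.49 GB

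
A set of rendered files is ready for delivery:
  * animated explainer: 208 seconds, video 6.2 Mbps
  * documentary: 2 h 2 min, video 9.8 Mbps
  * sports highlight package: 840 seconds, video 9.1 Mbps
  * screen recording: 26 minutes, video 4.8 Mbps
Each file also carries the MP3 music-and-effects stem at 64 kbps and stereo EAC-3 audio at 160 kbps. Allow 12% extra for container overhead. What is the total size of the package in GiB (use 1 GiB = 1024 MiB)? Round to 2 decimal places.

Audio total: 64 + 160 = 224 kbps = 0.224 Mbps.
animated explainer: 6.424 Mbps × 208 s × 1.12 = 1496.5 Mb
documentary: 10.024 Mbps × 7320 s × 1.12 = 82180.8 Mb
sports highlight package: 9.324 Mbps × 840 s × 1.12 = 8772.0 Mb
screen recording: 5.024 Mbps × 1560 s × 1.12 = 8777.9 Mb
Total: 101227.2 Mb = 12653.4 MB.
= 11.78 GiB.

11.78 GiB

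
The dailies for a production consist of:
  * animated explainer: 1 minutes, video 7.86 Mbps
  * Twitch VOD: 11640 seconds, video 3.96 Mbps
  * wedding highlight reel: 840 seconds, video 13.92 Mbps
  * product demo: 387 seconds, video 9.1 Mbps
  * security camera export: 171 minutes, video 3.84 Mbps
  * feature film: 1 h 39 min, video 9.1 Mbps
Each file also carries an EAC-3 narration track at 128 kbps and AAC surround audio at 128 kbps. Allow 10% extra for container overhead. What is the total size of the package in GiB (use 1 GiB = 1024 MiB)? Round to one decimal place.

Audio total: 128 + 128 = 256 kbps = 0.256 Mbps.
animated explainer: 8.116 Mbps × 60 s × 1.10 = 535.7 Mb
Twitch VOD: 4.216 Mbps × 11640 s × 1.10 = 53981.7 Mb
wedding highlight reel: 14.176 Mbps × 840 s × 1.10 = 13098.6 Mb
product demo: 9.356 Mbps × 387 s × 1.10 = 3982.8 Mb
security camera export: 4.096 Mbps × 10260 s × 1.10 = 46227.5 Mb
feature film: 9.356 Mbps × 5940 s × 1.10 = 61132.1 Mb
Total: 178958.4 Mb = 22369.8 MB.
= 20.83 GiB.

20.8 GiB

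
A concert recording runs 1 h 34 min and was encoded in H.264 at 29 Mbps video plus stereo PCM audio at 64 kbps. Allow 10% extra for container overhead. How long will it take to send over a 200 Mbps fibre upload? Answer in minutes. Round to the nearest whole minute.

15 minutes

1 h 34 min = 94 min = 5640 s
Audio: 64 kbps = 0.064 Mbps.
Total bitrate: 29.064 Mbps.
File: 29.064 Mbps × 5640 s = 163921.0 Mb.
With 10% container overhead: ×1.10. → 180313.1 Mb.
At 200 Mbps: 180313.1 / 200 = 901.6 s ≈ 15 minutes.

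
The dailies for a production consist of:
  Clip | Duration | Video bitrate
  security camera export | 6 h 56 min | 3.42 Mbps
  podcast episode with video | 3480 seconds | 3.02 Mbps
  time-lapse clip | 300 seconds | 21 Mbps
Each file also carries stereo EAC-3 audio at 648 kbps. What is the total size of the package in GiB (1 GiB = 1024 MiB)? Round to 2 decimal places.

Audio: 648 kbps = 0.648 Mbps.
security camera export: 4.068 Mbps × 24960 s = 101537.3 Mb
podcast episode with video: 3.668 Mbps × 3480 s = 12764.6 Mb
time-lapse clip: 21.648 Mbps × 300 s = 6494.4 Mb
Total: 120796.3 Mb = 15099.5 MB.
= 14.06 GiB.

14.06 GiB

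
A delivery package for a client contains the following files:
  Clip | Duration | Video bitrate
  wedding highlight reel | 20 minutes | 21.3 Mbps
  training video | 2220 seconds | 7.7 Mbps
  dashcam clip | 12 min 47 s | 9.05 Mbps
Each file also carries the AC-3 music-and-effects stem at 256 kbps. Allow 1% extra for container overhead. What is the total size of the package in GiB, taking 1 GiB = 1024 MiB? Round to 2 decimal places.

Audio: 256 kbps = 0.256 Mbps.
wedding highlight reel: 21.556 Mbps × 1200 s × 1.01 = 26125.9 Mb
training video: 7.956 Mbps × 2220 s × 1.01 = 17838.9 Mb
dashcam clip: 9.306 Mbps × 767 s × 1.01 = 7209.1 Mb
Total: 51173.9 Mb = 6396.7 MB.
= 5.957 GiB.

5.96 GiB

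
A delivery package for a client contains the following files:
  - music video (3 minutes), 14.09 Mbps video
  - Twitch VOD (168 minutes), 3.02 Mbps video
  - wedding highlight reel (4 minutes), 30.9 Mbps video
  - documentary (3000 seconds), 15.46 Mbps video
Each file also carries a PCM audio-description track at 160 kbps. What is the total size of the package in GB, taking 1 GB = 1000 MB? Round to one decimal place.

Audio: 160 kbps = 0.160 Mbps.
music video: 14.250 Mbps × 180 s = 2565.0 Mb
Twitch VOD: 3.180 Mbps × 10080 s = 32054.4 Mb
wedding highlight reel: 31.060 Mbps × 240 s = 7454.4 Mb
documentary: 15.620 Mbps × 3000 s = 46860.0 Mb
Total: 88933.8 Mb = 11116.7 MB.
= 11.12 GB.

11.1 GB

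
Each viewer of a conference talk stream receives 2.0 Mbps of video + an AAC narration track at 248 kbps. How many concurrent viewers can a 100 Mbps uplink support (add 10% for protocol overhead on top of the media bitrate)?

40

Audio: 248 kbps = 0.248 Mbps.
Per-viewer media rate: 2.248 Mbps.
On the wire with 10% overhead: 2.473 Mbps.
100 Mbps = 100.0 Mbps; 100.0 / 2.473 = 40.44 → 40 viewers.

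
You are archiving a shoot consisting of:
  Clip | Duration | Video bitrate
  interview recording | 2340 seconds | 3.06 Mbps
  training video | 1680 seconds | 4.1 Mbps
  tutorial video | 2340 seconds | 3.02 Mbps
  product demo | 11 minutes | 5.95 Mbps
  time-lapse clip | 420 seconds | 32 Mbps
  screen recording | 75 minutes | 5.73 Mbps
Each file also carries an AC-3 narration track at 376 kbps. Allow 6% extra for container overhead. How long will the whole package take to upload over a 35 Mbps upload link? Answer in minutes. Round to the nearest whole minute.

Audio: 376 kbps = 0.376 Mbps.
interview recording: 3.436 Mbps × 2340 s × 1.06 = 8522.7 Mb
training video: 4.476 Mbps × 1680 s × 1.06 = 7970.9 Mb
tutorial video: 3.396 Mbps × 2340 s × 1.06 = 8423.4 Mb
product demo: 6.326 Mbps × 660 s × 1.06 = 4425.7 Mb
time-lapse clip: 32.376 Mbps × 420 s × 1.06 = 14413.8 Mb
screen recording: 6.106 Mbps × 4500 s × 1.06 = 29125.6 Mb
Total: 72882.0 Mb = 9110.3 MB.
At 35 Mbps: 72882.0 / 35 = 2082 s ≈ 34.7 minutes.

35 minutes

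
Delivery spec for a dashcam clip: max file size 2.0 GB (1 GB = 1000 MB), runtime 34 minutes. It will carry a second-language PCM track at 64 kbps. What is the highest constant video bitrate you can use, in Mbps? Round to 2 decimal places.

Budget: 2.0 GB = 16000.0 Mb.
34 min = 2040 s
Total bitrate budget: 16000.0 Mb / 2040 s = 7.843 Mbps.
Audio: 64 kbps = 0.064 Mbps.
Video: 7.843 − 0.064 = 7.779 Mbps.

7.78 Mbps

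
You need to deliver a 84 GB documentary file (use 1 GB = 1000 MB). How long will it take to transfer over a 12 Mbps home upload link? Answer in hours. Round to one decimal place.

File: 84 GB = 672000.0 Mb.
At 12 Mbps: 672000.0 / 12 = 56000.0 s ≈ 15.6 hours.

15.6 hours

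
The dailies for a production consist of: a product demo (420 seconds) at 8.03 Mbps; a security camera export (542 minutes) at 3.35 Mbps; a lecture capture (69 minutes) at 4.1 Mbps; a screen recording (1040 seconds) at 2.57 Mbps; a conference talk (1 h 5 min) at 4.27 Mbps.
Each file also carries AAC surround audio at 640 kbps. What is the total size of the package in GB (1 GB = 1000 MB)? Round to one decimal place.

Audio: 640 kbps = 0.640 Mbps.
product demo: 8.670 Mbps × 420 s = 3641.4 Mb
security camera export: 3.990 Mbps × 32520 s = 129754.8 Mb
lecture capture: 4.740 Mbps × 4140 s = 19623.6 Mb
screen recording: 3.210 Mbps × 1040 s = 3338.4 Mb
conference talk: 4.910 Mbps × 3900 s = 19149.0 Mb
Total: 175507.2 Mb = 21938.4 MB.
= 21.94 GB.

21.9 GB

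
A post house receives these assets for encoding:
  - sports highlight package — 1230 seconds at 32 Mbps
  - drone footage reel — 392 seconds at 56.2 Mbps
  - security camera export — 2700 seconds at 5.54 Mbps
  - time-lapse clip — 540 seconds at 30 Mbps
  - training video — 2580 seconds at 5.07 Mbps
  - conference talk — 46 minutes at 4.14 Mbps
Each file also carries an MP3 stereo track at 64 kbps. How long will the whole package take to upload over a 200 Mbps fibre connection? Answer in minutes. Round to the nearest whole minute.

10 minutes

Audio: 64 kbps = 0.064 Mbps.
sports highlight package: 32.064 Mbps × 1230 s = 39438.7 Mb
drone footage reel: 56.264 Mbps × 392 s = 22055.5 Mb
security camera export: 5.604 Mbps × 2700 s = 15130.8 Mb
time-lapse clip: 30.064 Mbps × 540 s = 16234.6 Mb
training video: 5.134 Mbps × 2580 s = 13245.7 Mb
conference talk: 4.204 Mbps × 2760 s = 11603.0 Mb
Total: 117708.3 Mb = 14713.5 MB.
At 200 Mbps: 117708.3 / 200 = 589 s ≈ 9.81 minutes.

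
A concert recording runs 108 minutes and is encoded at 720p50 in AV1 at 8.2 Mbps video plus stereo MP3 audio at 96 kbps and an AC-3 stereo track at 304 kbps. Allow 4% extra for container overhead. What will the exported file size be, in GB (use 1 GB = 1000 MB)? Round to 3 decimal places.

7.245 GB

108 min = 6480 s
Audio total: 96 + 304 = 400 kbps = 0.400 Mbps.
Total bitrate: 8.2 + 0.400 = 8.600 Mbps.
Stream data: 8.600 Mbps × 6480 s = 55728.0 Mb.
With 4% container overhead: ×1.04.
57,957 Mb ÷ 8 = 7,245 MB → 7.245 GB.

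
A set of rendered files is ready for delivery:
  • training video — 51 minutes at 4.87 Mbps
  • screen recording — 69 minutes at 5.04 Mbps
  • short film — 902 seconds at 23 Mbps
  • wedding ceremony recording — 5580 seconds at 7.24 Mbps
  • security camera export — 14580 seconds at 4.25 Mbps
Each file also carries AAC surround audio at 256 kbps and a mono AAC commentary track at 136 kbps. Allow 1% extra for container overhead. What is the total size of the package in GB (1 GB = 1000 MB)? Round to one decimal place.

Audio total: 256 + 136 = 392 kbps = 0.392 Mbps.
training video: 5.262 Mbps × 3060 s × 1.01 = 16262.7 Mb
screen recording: 5.432 Mbps × 4140 s × 1.01 = 22713.4 Mb
short film: 23.392 Mbps × 902 s × 1.01 = 21310.6 Mb
wedding ceremony recording: 7.632 Mbps × 5580 s × 1.01 = 43012.4 Mb
security camera export: 4.642 Mbps × 14580 s × 1.01 = 68357.2 Mb
Total: 171656.3 Mb = 21457.0 MB.
= 21.46 GB.

21.5 GB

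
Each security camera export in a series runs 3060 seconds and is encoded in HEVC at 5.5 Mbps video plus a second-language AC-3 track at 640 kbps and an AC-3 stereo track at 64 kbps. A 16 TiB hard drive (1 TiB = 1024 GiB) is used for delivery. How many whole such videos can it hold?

Audio total: 640 + 64 = 704 kbps = 0.704 Mbps.
Total bitrate: 6.204 Mbps.
Per item: 6.204 Mbps × 3060 s = 18,984 Mb = 2,373 MB.
Capacity: 16 TiB = 140,737,488 Mb; 7413.39 items → 7413 complete.

7413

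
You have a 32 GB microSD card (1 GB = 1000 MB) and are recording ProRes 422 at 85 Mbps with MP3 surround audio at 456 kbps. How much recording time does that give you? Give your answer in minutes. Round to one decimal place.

49.9 minutes

Audio: 456 kbps = 0.456 Mbps.
Total bitrate: 85 + 0.456 = 85.456 Mbps.
Capacity: 32 GB = 256,000 Mb.
Recording time: 256,000 / 85.456 = 2,996 s ≈ 49.9 minutes.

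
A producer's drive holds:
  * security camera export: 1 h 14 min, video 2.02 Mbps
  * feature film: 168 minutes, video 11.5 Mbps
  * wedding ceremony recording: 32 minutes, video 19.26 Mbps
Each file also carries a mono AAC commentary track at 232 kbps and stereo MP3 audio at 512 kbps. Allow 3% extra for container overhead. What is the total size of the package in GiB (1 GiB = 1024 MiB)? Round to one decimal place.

20.9 GiB

Audio total: 232 + 512 = 744 kbps = 0.744 Mbps.
security camera export: 2.764 Mbps × 4440 s × 1.03 = 12640.3 Mb
feature film: 12.244 Mbps × 10080 s × 1.03 = 127122.1 Mb
wedding ceremony recording: 20.004 Mbps × 1920 s × 1.03 = 39559.9 Mb
Total: 179322.3 Mb = 22415.3 MB.
= 20.88 GiB.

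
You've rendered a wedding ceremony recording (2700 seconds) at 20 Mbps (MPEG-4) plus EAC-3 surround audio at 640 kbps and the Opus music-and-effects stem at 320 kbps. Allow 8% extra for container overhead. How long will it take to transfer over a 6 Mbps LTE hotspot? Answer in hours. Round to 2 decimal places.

Audio total: 640 + 320 = 960 kbps = 0.960 Mbps.
Total bitrate: 20.960 Mbps.
File: 20.960 Mbps × 2700 s = 56592.0 Mb.
With 8% container overhead: ×1.08. → 61119.4 Mb.
At 6 Mbps: 61119.4 / 6 = 10186.6 s ≈ 2.83 hours.

2.83 hours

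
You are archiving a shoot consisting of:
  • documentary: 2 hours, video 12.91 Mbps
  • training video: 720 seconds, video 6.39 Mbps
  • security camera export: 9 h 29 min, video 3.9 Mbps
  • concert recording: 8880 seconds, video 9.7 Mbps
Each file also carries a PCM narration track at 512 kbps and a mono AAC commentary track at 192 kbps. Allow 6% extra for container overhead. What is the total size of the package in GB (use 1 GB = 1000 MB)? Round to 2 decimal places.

Audio total: 512 + 192 = 704 kbps = 0.704 Mbps.
documentary: 13.614 Mbps × 7200 s × 1.06 = 103902.0 Mb
training video: 7.094 Mbps × 720 s × 1.06 = 5414.1 Mb
security camera export: 4.604 Mbps × 34140 s × 1.06 = 166611.4 Mb
concert recording: 10.404 Mbps × 8880 s × 1.06 = 97930.8 Mb
Total: 373858.4 Mb = 46732.3 MB.
= 46.73 GB.

46.73 GB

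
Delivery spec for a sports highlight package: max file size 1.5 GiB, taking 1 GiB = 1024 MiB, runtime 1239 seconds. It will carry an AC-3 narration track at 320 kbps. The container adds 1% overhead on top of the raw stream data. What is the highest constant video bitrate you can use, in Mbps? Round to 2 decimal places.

9.98 Mbps

Budget: 1.5 GiB = 12884.9 Mb.
Stream payload after overhead: 12884.9 / 1.01 = 12757.3 Mb.
Total bitrate budget: 12757.3 Mb / 1239 s = 10.296 Mbps.
Audio: 320 kbps = 0.320 Mbps.
Video: 10.296 − 0.320 = 9.976 Mbps.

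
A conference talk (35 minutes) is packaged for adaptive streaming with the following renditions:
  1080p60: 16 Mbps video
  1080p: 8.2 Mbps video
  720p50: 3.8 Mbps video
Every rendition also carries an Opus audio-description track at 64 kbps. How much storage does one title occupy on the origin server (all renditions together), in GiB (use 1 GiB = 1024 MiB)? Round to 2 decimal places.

6.89 GiB

35 min = 2100 s
Audio: 64 kbps = 0.064 Mbps.
Sum of rendition bitrates: (16+0.064) + (8.2+0.064) + (3.8+0.064) = 28.192 Mbps.
× 2100 s = 59,203 Mb = 7,400 MB = 6.892 GiB.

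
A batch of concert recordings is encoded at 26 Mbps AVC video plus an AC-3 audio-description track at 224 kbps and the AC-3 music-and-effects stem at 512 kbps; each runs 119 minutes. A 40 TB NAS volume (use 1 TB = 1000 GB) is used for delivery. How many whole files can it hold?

119 min = 7140 s
Audio total: 224 + 512 = 736 kbps = 0.736 Mbps.
Total bitrate: 26.736 Mbps.
Per item: 26.736 Mbps × 7140 s = 190,895 Mb = 23,862 MB.
Capacity: 40 TB = 320,000,000 Mb; 1676.31 items → 1676 complete.

1676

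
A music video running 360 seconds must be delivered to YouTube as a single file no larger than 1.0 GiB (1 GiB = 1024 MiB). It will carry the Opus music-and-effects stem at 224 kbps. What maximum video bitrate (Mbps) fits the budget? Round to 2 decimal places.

Budget: 1.0 GiB = 8589.9 Mb.
Total bitrate budget: 8589.9 Mb / 360 s = 23.861 Mbps.
Audio: 224 kbps = 0.224 Mbps.
Video: 23.861 − 0.224 = 23.637 Mbps.

23.64 Mbps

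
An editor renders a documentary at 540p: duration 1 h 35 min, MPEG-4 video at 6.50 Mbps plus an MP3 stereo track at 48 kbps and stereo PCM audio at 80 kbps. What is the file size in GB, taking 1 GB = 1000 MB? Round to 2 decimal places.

1 h 35 min = 95 min = 5700 s
Audio total: 48 + 80 = 128 kbps = 0.128 Mbps.
Total bitrate: 6.50 + 0.128 = 6.628 Mbps.
Stream data: 6.628 Mbps × 5700 s = 37779.6 Mb.
37,780 Mb ÷ 8 = 4,722 MB → 4.722 GB.

4.72 GB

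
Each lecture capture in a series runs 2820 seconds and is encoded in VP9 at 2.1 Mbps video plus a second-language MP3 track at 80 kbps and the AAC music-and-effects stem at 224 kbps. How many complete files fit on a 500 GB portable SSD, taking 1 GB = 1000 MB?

Audio total: 80 + 224 = 304 kbps = 0.304 Mbps.
Total bitrate: 2.404 Mbps.
Per item: 2.404 Mbps × 2820 s = 6,779 Mb = 847.4 MB.
Capacity: 500 GB = 4,000,000 Mb; 590.03 items → 590 complete.

590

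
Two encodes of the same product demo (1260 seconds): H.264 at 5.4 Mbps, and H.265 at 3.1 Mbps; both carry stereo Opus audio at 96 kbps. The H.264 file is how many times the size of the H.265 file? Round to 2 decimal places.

1.72

Audio: 96 kbps = 0.096 Mbps.
H.264: 5.496 Mbps × 1260 s = 6925.0 Mb = 0.866 GB.
H.265: 3.196 Mbps × 1260 s = 4027.0 Mb = 0.503 GB.
Ratio: 0.866 / 0.503 = 1.720.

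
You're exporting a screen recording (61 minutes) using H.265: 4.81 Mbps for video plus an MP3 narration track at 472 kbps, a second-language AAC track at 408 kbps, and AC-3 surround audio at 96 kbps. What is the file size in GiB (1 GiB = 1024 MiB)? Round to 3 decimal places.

2.465 GiB

61 min = 3660 s
Audio total: 472 + 408 + 96 = 976 kbps = 0.976 Mbps.
Total bitrate: 4.81 + 0.976 = 5.786 Mbps.
Stream data: 5.786 Mbps × 3660 s = 21176.8 Mb.
21,177 Mb = 2,647,095,000 bytes ÷ 1,073,741,824 = 2.465 GiB.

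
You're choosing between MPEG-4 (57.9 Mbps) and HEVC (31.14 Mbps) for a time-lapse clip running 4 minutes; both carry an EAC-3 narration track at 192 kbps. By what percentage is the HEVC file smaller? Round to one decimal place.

4 min = 240 s
Audio: 192 kbps = 0.192 Mbps.
MPEG-4: 58.092 Mbps × 240 s = 13942.1 Mb = 1.743 GB.
HEVC: 31.332 Mbps × 240 s = 7519.7 Mb = 0.940 GB.
Reduction: (1 − 0.940/1.743) × 100 = 46.06%.

46.1%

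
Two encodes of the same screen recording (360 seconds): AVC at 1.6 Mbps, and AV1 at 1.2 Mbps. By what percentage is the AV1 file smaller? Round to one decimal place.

25.0%

AVC: 1.600 Mbps × 360 s = 576.0 Mb = 72.000 MB.
AV1: 1.200 Mbps × 360 s = 432.0 Mb = 54.000 MB.
Reduction: (1 − 54.000/72.000) × 100 = 25.00%.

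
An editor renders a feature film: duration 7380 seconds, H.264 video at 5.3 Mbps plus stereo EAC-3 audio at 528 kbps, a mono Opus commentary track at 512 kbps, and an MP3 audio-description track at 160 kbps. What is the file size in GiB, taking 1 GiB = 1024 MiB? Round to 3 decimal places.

Audio total: 528 + 512 + 160 = 1200 kbps = 1.200 Mbps.
Total bitrate: 5.3 + 1.200 = 6.500 Mbps.
Stream data: 6.500 Mbps × 7380 s = 47970.0 Mb.
47,970 Mb = 5,996,250,000 bytes ÷ 1,073,741,824 = 5.584 GiB.

5.584 GiB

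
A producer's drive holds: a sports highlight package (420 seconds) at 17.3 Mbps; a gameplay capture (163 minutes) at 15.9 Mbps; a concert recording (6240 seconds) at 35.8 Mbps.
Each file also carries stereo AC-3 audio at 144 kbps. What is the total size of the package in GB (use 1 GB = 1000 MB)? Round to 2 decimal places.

Audio: 144 kbps = 0.144 Mbps.
sports highlight package: 17.444 Mbps × 420 s = 7326.5 Mb
gameplay capture: 16.044 Mbps × 9780 s = 156910.3 Mb
concert recording: 35.944 Mbps × 6240 s = 224290.6 Mb
Total: 388527.4 Mb = 48565.9 MB.
= 48.57 GB.

48.57 GB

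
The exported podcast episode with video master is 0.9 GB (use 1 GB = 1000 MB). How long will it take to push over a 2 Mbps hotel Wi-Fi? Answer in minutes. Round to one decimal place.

File: 0.9 GB = 7200.0 Mb.
At 2 Mbps: 7200.0 / 2 = 3600.0 s ≈ 60 minutes.

60.0 minutes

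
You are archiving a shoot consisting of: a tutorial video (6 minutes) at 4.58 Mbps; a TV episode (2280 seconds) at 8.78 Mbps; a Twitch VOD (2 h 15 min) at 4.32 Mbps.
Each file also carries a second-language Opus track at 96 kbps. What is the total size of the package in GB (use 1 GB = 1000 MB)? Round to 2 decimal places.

Audio: 96 kbps = 0.096 Mbps.
tutorial video: 4.676 Mbps × 360 s = 1683.4 Mb
TV episode: 8.876 Mbps × 2280 s = 20237.3 Mb
Twitch VOD: 4.416 Mbps × 8100 s = 35769.6 Mb
Total: 57690.2 Mb = 7211.3 MB.
= 7.211 GB.

7.21 GB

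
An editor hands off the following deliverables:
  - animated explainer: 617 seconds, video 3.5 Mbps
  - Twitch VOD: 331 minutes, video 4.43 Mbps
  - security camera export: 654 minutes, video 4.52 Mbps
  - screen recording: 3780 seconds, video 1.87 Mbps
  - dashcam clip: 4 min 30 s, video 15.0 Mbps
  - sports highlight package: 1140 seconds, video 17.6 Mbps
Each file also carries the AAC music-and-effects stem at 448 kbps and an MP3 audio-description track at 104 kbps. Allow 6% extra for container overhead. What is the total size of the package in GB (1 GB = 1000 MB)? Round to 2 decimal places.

44.32 GB

Audio total: 448 + 104 = 552 kbps = 0.552 Mbps.
animated explainer: 4.052 Mbps × 617 s × 1.06 = 2650.1 Mb
Twitch VOD: 4.982 Mbps × 19860 s × 1.06 = 104879.1 Mb
security camera export: 5.072 Mbps × 39240 s × 1.06 = 210966.8 Mb
screen recording: 2.422 Mbps × 3780 s × 1.06 = 9704.5 Mb
dashcam clip: 15.552 Mbps × 270 s × 1.06 = 4451.0 Mb
sports highlight package: 18.152 Mbps × 1140 s × 1.06 = 21934.9 Mb
Total: 354586.3 Mb = 44323.3 MB.
= 44.32 GB.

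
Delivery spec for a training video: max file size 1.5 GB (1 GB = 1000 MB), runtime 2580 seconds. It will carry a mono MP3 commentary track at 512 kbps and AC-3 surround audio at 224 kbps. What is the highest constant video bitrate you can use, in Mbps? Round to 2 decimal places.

Budget: 1.5 GB = 12000.0 Mb.
Total bitrate budget: 12000.0 Mb / 2580 s = 4.651 Mbps.
Audio total: 512 + 224 = 736 kbps = 0.736 Mbps.
Video: 4.651 − 0.736 = 3.915 Mbps.

3.92 Mbps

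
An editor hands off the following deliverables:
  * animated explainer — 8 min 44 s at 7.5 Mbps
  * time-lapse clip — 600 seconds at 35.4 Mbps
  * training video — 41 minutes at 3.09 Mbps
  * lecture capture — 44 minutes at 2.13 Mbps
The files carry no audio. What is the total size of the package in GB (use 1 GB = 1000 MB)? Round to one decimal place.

animated explainer: 7.500 Mbps × 524 s = 3930.0 Mb
time-lapse clip: 35.400 Mbps × 600 s = 21240.0 Mb
training video: 3.090 Mbps × 2460 s = 7601.4 Mb
lecture capture: 2.130 Mbps × 2640 s = 5623.2 Mb
Total: 38394.6 Mb = 4799.3 MB.
= 4.799 GB.

4.8 GB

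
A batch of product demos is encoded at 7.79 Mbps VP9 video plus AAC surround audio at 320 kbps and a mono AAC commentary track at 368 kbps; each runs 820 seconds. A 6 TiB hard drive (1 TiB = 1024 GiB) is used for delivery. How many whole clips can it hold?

7591

Audio total: 320 + 368 = 688 kbps = 0.688 Mbps.
Total bitrate: 8.478 Mbps.
Per item: 8.478 Mbps × 820 s = 6,952 Mb = 869.0 MB.
Capacity: 6 TiB = 52,776,558 Mb; 7591.61 items → 7591 complete.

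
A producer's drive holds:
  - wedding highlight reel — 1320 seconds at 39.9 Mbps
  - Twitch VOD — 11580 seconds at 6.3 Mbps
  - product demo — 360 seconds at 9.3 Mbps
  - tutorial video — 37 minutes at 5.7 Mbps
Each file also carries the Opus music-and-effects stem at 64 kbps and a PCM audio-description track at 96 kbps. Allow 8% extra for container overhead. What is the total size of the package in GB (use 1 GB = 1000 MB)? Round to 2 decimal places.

Audio total: 64 + 96 = 160 kbps = 0.160 Mbps.
wedding highlight reel: 40.060 Mbps × 1320 s × 1.08 = 57109.5 Mb
Twitch VOD: 6.460 Mbps × 11580 s × 1.08 = 80791.3 Mb
product demo: 9.460 Mbps × 360 s × 1.08 = 3678.0 Mb
tutorial video: 5.860 Mbps × 2220 s × 1.08 = 14049.9 Mb
Total: 155628.9 Mb = 19453.6 MB.
= 19.45 GB.

19.45 GB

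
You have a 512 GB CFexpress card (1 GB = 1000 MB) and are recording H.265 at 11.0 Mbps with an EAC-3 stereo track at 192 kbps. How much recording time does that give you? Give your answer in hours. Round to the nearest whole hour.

Audio: 192 kbps = 0.192 Mbps.
Total bitrate: 11.0 + 0.192 = 11.192 Mbps.
Capacity: 512 GB = 4,096,000 Mb.
Recording time: 4,096,000 / 11.192 = 365,976 s ≈ 102 hours.

102 hours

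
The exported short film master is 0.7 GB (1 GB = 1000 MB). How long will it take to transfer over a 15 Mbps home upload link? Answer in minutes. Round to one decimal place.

File: 0.7 GB = 5600.0 Mb.
At 15 Mbps: 5600.0 / 15 = 373.3 s ≈ 6.22 minutes.

6.2 minutes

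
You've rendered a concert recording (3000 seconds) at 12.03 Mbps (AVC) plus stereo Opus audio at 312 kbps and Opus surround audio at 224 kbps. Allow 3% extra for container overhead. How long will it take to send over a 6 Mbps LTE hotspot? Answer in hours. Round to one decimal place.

1.8 hours

Audio total: 312 + 224 = 536 kbps = 0.536 Mbps.
Total bitrate: 12.566 Mbps.
File: 12.566 Mbps × 3000 s = 37698.0 Mb.
With 3% container overhead: ×1.03. → 38828.9 Mb.
At 6 Mbps: 38828.9 / 6 = 6471.5 s ≈ 1.8 hours.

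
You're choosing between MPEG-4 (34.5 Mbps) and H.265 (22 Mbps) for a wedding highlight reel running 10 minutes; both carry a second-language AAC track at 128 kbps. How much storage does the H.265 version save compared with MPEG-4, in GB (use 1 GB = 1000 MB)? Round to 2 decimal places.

0.94 GB

10 min = 600 s
Audio: 128 kbps = 0.128 Mbps.
MPEG-4: 34.628 Mbps × 600 s = 20776.8 Mb = 2.597 GB.
H.265: 22.128 Mbps × 600 s = 13276.8 Mb = 1.660 GB.
Saving: 2.597 − 1.660 = 0.938 GB.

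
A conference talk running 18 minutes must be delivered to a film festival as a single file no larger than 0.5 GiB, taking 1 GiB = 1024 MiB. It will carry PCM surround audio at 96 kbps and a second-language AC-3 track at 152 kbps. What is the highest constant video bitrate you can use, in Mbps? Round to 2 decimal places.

3.73 Mbps

Budget: 0.5 GiB = 4295.0 Mb.
18 min = 1080 s
Total bitrate budget: 4295.0 Mb / 1080 s = 3.977 Mbps.
Audio total: 96 + 152 = 248 kbps = 0.248 Mbps.
Video: 3.977 − 0.248 = 3.729 Mbps.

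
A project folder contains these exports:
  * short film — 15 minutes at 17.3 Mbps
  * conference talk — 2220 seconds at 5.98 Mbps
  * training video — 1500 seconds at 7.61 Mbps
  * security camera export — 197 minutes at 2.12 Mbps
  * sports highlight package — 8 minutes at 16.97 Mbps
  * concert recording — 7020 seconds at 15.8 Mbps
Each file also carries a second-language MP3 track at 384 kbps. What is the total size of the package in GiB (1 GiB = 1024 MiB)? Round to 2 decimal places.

22.53 GiB

Audio: 384 kbps = 0.384 Mbps.
short film: 17.684 Mbps × 900 s = 15915.6 Mb
conference talk: 6.364 Mbps × 2220 s = 14128.1 Mb
training video: 7.994 Mbps × 1500 s = 11991.0 Mb
security camera export: 2.504 Mbps × 11820 s = 29597.3 Mb
sports highlight package: 17.354 Mbps × 480 s = 8329.9 Mb
concert recording: 16.184 Mbps × 7020 s = 113611.7 Mb
Total: 193573.6 Mb = 24196.7 MB.
= 22.53 GiB.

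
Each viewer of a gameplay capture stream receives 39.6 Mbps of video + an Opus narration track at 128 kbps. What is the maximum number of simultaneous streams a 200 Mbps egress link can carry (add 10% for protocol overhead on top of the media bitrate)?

4

Audio: 128 kbps = 0.128 Mbps.
Per-viewer media rate: 39.728 Mbps.
On the wire with 10% overhead: 43.701 Mbps.
200 Mbps = 200.0 Mbps; 200.0 / 43.701 = 4.58 → 4 viewers.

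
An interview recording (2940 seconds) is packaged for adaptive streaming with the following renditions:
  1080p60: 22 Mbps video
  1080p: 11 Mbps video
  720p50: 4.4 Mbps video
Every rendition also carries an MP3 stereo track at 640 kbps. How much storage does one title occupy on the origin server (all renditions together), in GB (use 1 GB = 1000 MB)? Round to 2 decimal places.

14.45 GB

Audio: 640 kbps = 0.640 Mbps.
Sum of rendition bitrates: (22+0.640) + (11+0.640) + (4.4+0.640) = 39.320 Mbps.
× 2940 s = 115,601 Mb = 14,450 MB = 14.45 GB.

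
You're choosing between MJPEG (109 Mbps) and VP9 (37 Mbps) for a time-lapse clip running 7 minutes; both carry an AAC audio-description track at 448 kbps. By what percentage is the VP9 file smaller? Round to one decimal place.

65.8%

7 min = 420 s
Audio: 448 kbps = 0.448 Mbps.
MJPEG: 109.448 Mbps × 420 s = 45968.2 Mb = 5.351 GiB.
VP9: 37.448 Mbps × 420 s = 15728.2 Mb = 1.831 GiB.
Reduction: (1 − 1.831/5.351) × 100 = 65.78%.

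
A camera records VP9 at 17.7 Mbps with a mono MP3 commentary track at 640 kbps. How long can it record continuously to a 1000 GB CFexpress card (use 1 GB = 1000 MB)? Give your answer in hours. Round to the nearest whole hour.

121 hours

Audio: 640 kbps = 0.640 Mbps.
Total bitrate: 17.7 + 0.640 = 18.340 Mbps.
Capacity: 1000 GB = 8,000,000 Mb.
Recording time: 8,000,000 / 18.340 = 436,205 s ≈ 121 hours.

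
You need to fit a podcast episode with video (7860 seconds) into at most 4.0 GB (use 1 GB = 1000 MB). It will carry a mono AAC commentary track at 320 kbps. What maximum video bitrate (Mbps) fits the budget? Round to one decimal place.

3.8 Mbps

Budget: 4.0 GB = 32000.0 Mb.
Total bitrate budget: 32000.0 Mb / 7860 s = 4.071 Mbps.
Audio: 320 kbps = 0.320 Mbps.
Video: 4.071 − 0.320 = 3.751 Mbps.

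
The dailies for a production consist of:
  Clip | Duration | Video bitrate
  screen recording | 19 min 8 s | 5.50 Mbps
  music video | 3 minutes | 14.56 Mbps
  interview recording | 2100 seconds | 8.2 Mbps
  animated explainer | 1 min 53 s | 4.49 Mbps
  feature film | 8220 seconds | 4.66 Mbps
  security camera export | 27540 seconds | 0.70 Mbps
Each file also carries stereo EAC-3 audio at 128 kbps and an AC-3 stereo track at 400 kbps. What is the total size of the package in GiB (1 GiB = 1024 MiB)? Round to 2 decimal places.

12.22 GiB

Audio total: 128 + 400 = 528 kbps = 0.528 Mbps.
screen recording: 6.028 Mbps × 1148 s = 6920.1 Mb
music video: 15.088 Mbps × 180 s = 2715.8 Mb
interview recording: 8.728 Mbps × 2100 s = 18328.8 Mb
animated explainer: 5.018 Mbps × 113 s = 567.0 Mb
feature film: 5.188 Mbps × 8220 s = 42645.4 Mb
security camera export: 1.228 Mbps × 27540 s = 33819.1 Mb
Total: 104996.3 Mb = 13124.5 MB.
= 12.22 GiB.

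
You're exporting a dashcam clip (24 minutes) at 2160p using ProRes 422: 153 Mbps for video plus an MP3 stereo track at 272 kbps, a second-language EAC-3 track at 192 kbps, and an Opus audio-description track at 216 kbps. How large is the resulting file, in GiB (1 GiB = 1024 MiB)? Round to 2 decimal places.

25.76 GiB

24 min = 1440 s
Audio total: 272 + 192 + 216 = 680 kbps = 0.680 Mbps.
Total bitrate: 153 + 0.680 = 153.680 Mbps.
Stream data: 153.680 Mbps × 1440 s = 221299.2 Mb.
221,299 Mb = 27,662,400,000 bytes ÷ 1,073,741,824 = 25.76 GiB.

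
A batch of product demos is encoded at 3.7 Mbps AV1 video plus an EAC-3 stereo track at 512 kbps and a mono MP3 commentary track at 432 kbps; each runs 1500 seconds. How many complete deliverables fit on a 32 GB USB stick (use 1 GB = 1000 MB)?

36

Audio total: 512 + 432 = 944 kbps = 0.944 Mbps.
Total bitrate: 4.644 Mbps.
Per item: 4.644 Mbps × 1500 s = 6,966 Mb = 870.8 MB.
Capacity: 32 GB = 256,000 Mb; 36.75 items → 36 complete.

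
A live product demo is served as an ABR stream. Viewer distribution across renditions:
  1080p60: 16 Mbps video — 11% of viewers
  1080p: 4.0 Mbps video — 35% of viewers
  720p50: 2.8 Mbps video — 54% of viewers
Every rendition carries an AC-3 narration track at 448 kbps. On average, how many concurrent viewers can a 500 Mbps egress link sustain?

97

Audio: 448 kbps = 0.448 Mbps.
Average per-viewer bitrate: 0.11×16.448 + 0.35×4.448 + 0.54×3.248 = 5.120 Mbps.
500 Mbps = 500.0 Mbps; 500.0 / 5.120 = 97.66 → 97.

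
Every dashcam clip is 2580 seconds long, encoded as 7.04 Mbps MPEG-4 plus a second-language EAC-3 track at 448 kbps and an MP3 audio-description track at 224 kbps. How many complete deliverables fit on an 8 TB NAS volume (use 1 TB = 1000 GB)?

Audio total: 448 + 224 = 672 kbps = 0.672 Mbps.
Total bitrate: 7.712 Mbps.
Per item: 7.712 Mbps × 2580 s = 19,897 Mb = 2,487 MB.
Capacity: 8 TB = 64,000,000 Mb; 3216.57 items → 3216 complete.

3216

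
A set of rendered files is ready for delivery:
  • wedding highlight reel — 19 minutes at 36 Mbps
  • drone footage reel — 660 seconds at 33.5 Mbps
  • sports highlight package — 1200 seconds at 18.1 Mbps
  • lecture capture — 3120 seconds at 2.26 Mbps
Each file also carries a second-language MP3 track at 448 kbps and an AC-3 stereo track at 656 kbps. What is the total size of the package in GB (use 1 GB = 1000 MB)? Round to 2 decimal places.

12.33 GB

Audio total: 448 + 656 = 1104 kbps = 1.104 Mbps.
wedding highlight reel: 37.104 Mbps × 1140 s = 42298.6 Mb
drone footage reel: 34.604 Mbps × 660 s = 22838.6 Mb
sports highlight package: 19.204 Mbps × 1200 s = 23044.8 Mb
lecture capture: 3.364 Mbps × 3120 s = 10495.7 Mb
Total: 98677.7 Mb = 12334.7 MB.
= 12.33 GB.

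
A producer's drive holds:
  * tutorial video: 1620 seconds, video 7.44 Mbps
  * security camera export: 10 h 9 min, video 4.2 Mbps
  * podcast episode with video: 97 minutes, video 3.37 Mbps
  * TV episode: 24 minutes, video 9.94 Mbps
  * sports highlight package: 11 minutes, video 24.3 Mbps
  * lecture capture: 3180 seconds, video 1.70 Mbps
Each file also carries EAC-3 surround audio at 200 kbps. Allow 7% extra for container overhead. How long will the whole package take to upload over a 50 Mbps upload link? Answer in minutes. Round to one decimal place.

Audio: 200 kbps = 0.200 Mbps.
tutorial video: 7.640 Mbps × 1620 s × 1.07 = 13243.2 Mb
security camera export: 4.400 Mbps × 36540 s × 1.07 = 172030.3 Mb
podcast episode with video: 3.570 Mbps × 5820 s × 1.07 = 22231.8 Mb
TV episode: 10.140 Mbps × 1440 s × 1.07 = 15623.7 Mb
sports highlight package: 24.500 Mbps × 660 s × 1.07 = 17301.9 Mb
lecture capture: 1.900 Mbps × 3180 s × 1.07 = 6464.9 Mb
Total: 246895.9 Mb = 30862.0 MB.
At 50 Mbps: 246895.9 / 50 = 4938 s ≈ 82.3 minutes.

82.3 minutes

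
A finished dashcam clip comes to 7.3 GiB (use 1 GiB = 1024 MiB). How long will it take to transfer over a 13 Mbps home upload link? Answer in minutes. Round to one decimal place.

File: 7.3 GiB = 62706.5 Mb.
At 13 Mbps: 62706.5 / 13 = 4823.6 s ≈ 80.4 minutes.

80.4 minutes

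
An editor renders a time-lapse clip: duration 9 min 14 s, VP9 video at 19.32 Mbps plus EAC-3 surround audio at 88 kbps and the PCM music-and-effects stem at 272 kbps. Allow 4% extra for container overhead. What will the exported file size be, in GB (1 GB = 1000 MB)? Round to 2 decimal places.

9 min 14 s = 554 s
Audio total: 88 + 272 = 360 kbps = 0.360 Mbps.
Total bitrate: 19.32 + 0.360 = 19.680 Mbps.
Stream data: 19.680 Mbps × 554 s = 10902.7 Mb.
With 4% container overhead: ×1.04.
11,339 Mb ÷ 8 = 1,417 MB → 1.417 GB.

1.42 GB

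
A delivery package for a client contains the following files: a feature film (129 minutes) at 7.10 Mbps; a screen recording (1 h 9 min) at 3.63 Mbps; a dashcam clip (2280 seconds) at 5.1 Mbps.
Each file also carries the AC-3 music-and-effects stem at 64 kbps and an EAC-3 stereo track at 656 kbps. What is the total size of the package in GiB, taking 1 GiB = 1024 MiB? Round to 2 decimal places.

10.69 GiB

Audio total: 64 + 656 = 720 kbps = 0.720 Mbps.
feature film: 7.820 Mbps × 7740 s = 60526.8 Mb
screen recording: 4.350 Mbps × 4140 s = 18009.0 Mb
dashcam clip: 5.820 Mbps × 2280 s = 13269.6 Mb
Total: 91805.4 Mb = 11475.7 MB.
= 10.69 GiB.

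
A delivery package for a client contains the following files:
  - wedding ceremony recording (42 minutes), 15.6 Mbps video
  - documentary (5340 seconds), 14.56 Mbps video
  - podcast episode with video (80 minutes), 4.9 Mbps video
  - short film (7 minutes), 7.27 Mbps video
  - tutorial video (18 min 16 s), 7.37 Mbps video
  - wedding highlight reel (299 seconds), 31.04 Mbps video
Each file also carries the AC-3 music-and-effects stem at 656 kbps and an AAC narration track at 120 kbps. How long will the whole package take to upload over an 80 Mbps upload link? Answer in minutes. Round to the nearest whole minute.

Audio total: 656 + 120 = 776 kbps = 0.776 Mbps.
wedding ceremony recording: 16.376 Mbps × 2520 s = 41267.5 Mb
documentary: 15.336 Mbps × 5340 s = 81894.2 Mb
podcast episode with video: 5.676 Mbps × 4800 s = 27244.8 Mb
short film: 8.046 Mbps × 420 s = 3379.3 Mb
tutorial video: 8.146 Mbps × 1096 s = 8928.0 Mb
wedding highlight reel: 31.816 Mbps × 299 s = 9513.0 Mb
Total: 172226.9 Mb = 21528.4 MB.
At 80 Mbps: 172226.9 / 80 = 2153 s ≈ 35.9 minutes.

36 minutes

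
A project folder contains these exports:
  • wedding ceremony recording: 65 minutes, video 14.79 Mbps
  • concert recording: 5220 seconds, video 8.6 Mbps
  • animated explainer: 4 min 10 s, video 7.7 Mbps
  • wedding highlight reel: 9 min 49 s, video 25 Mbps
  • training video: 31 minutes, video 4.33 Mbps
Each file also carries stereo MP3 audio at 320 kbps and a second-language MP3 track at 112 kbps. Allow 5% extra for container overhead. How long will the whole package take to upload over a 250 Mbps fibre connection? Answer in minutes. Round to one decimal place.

9.3 minutes

Audio total: 320 + 112 = 432 kbps = 0.432 Mbps.
wedding ceremony recording: 15.222 Mbps × 3900 s × 1.05 = 62334.1 Mb
concert recording: 9.032 Mbps × 5220 s × 1.05 = 49504.4 Mb
animated explainer: 8.132 Mbps × 250 s × 1.05 = 2134.7 Mb
wedding highlight reel: 25.432 Mbps × 589 s × 1.05 = 15728.4 Mb
training video: 4.762 Mbps × 1860 s × 1.05 = 9300.2 Mb
Total: 139001.7 Mb = 17375.2 MB.
At 250 Mbps: 139001.7 / 250 = 556 s ≈ 9.27 minutes.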